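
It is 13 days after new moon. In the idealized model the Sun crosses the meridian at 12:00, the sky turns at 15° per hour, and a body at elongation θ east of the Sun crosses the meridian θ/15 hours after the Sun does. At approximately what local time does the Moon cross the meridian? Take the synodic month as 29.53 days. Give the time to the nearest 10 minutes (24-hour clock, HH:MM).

22:30

Phase angle: θ = 360°·(13 d)/(29.53 d) = 158.5°.
At 15° of sky rotation per hour, 158.5° corresponds to a 10.57 h lag.
12:00 + 10.566 h ≈ 22:34 → 22:30 to the nearest ten minutes.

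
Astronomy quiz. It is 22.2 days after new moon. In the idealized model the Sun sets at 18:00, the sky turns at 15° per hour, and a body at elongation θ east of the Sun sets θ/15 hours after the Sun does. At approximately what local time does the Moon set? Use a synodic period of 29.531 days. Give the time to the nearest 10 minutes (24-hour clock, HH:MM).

Phase angle: θ = 360°·(22.2 d)/(29.531 d) = 270.6°.
At 15° of sky rotation per hour, 270.6° corresponds to a 18.04 h lag.
18:00 + 18.042 h ≈ 12:03 → 12:00 to the nearest ten minutes.

12:00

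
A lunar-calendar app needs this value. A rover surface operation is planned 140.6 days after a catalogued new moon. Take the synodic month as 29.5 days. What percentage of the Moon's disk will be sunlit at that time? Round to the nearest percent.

45%

140.6 d spans 4 complete synodic months (4 × 29.5 = 118.00 d) plus 22.60 d.
The Moon has covered 22.60/29.5 of its cycle, so θ ≈ 360° × 22.60/29.5 = 275.8°.
cos 275.8° = 0.101, so f = (1 − 0.101)/2 = 0.450, so 45%.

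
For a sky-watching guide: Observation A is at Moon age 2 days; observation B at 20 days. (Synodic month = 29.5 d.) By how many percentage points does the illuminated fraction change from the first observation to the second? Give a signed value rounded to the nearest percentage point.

First observation: θ = 360°·2/29.5 = 24.4°, so f = 0.045.
Second observation: θ = 244.1°, f = 0.719.
Δf = 0.719 − 0.045 = +0.674, i.e. +67 pp.

+67 percentage points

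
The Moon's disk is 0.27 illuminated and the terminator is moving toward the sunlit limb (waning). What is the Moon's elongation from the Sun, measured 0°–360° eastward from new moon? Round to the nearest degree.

297°

cos θ = 1 − 2f = 0.460, giving a principal value of 62.6°.
Waning ⇒ past full, so θ = 360° − 62.6° = 297.4°.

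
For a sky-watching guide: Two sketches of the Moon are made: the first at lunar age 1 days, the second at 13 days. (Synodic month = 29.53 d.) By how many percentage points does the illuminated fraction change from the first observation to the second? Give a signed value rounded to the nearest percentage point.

+95 percentage points

θ₁ = 360° × 1/29.53 = 12.2°, f₁ = (1 − cos θ₁)/2 = 0.011.
θ₂ = 360° × 13/29.53 = 158.5°, f₂ = (1 − cos θ₂)/2 = 0.965.
Change = f₂ − f₁ = +0.954 → +95 percentage points.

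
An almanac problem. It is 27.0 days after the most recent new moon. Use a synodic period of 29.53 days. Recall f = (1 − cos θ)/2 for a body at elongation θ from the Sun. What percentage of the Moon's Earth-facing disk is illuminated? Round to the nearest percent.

The Moon has covered 27.0/29.53 of its cycle, so θ ≈ 360° × 27.0/29.53 = 329.2°.
Illuminated fraction = (1 − cos 329.2°)/2 = (1 − 0.859)/2 ≈ 0.071, so 7%.

7%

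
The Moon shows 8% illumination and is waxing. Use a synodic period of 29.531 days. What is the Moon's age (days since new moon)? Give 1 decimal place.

2.7 days

From f = (1 − cos θ)/2: cos θ = 1 − 2×0.08 = 0.840; arccos → 32.9°.
Before full moon the principal value applies: θ = 32.9°.
Age = 29.531 × 32.9°/360° ≈ 2.70 days.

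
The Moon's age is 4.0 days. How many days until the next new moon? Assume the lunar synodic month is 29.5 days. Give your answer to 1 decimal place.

25.5 days

The next new moon completes the synodic month: 29.5 − 4.0 = 25.500 days.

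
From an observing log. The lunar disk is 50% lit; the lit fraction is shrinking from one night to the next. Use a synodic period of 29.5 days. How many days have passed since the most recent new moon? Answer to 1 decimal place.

22.1 days

Invert f = (1 − cos θ)/2 to get cos θ = 1 − 2(0.50) = 0.000, hence θ₀ = arccos 0.000 = 90.0°.
A waning Moon lies in 180°–360°, so θ = 360° − 90.0° = 270.0°.
At 360°/29.5 d per day, 270.0° corresponds to 22.12 days.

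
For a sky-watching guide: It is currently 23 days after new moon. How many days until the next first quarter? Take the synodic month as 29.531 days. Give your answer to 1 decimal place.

First quarter occurs at elongation 90°, i.e. at age 29.531 × 90/360 = 7.383 d.
Already past this cycle's first quarter; the next is at 7.383 + 29.531 = 36.914 d, so 36.914 − 23 = 13.914 days.

13.9 days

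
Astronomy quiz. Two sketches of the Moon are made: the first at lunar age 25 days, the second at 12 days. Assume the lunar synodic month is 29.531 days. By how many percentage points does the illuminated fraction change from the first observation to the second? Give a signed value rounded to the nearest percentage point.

+70 pp

θ₁ = 360° × 25/29.531 = 304.8°, f₁ = (1 − cos θ₁)/2 = 0.215.
θ₂ = 360° × 12/29.531 = 146.3°, f₂ = (1 − cos θ₂)/2 = 0.916.
Change = f₂ − f₁ = +0.701 → +70 percentage points.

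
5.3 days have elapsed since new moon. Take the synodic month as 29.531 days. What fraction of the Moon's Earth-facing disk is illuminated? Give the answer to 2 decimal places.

The Moon has covered 5.3/29.531 of its cycle, so θ ≈ 360° × 5.3/29.531 = 64.6°.
Illuminated fraction = (1 − cos 64.6°)/2 = (1 − 0.429)/2 ≈ 0.286.

0.29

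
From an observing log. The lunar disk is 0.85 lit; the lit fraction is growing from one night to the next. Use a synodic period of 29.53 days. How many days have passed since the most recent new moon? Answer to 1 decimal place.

11.0 days

Invert f = (1 − cos θ)/2 to get cos θ = 1 − 2(0.85) = -0.700, hence θ₀ = arccos -0.700 = 134.4°.
The Moon is waxing (0°–180°), so θ = 134.4° directly.
Age = 29.53 × 134.4°/360° ≈ 11.03 days.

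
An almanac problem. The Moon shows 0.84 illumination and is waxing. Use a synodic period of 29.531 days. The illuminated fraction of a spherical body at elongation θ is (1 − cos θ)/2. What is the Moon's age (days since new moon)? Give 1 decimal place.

Invert f = (1 − cos θ)/2 to get cos θ = 1 − 2(0.84) = -0.680, hence θ₀ = arccos -0.680 = 132.8°.
Waxing ⇒ before full, so θ = 132.8°.
Age = 29.531 × 132.8°/360° ≈ 10.90 days.

10.9 days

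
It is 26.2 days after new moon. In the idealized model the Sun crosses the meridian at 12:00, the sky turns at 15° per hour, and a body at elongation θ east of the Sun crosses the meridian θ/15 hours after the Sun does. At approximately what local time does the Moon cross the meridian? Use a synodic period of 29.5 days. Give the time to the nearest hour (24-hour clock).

09:00

Elongation θ = 360° × 26.2/29.5 ≈ 319.7°.
The Moon trails the Sun by θ/15 = 319.7/15 ≈ 21.32 hours.
12:00 + 21.32 h ≈ 09:19 → 09:00 to the nearest hour.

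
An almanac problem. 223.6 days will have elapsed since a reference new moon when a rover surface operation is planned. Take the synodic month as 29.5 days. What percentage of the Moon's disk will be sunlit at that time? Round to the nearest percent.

94%

Reduce mod P: 223.6 − 7×29.5 = 17.10 d into the current lunation.
Elongation θ = 360° × 17.10/29.5 ≈ 208.7°.
With cos θ = (-0.877), the lit fraction is (1 − (-0.877))/2 ≈ 0.939, so 94%.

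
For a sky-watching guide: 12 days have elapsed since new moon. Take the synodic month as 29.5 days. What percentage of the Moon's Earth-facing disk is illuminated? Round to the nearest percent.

92%

The Moon has covered 12/29.5 of its cycle, so θ ≈ 360° × 12/29.5 = 146.4°.
With cos θ = (-0.833), the lit fraction is (1 − (-0.833))/2 ≈ 0.917, so 92%.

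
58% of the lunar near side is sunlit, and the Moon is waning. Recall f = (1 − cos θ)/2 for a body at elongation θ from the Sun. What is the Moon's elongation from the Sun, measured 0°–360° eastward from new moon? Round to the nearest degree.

261°

cos θ = 1 − 2f = -0.160, giving a principal value of 99.2°.
Waning ⇒ past full, so θ = 360° − 99.2° = 260.8°.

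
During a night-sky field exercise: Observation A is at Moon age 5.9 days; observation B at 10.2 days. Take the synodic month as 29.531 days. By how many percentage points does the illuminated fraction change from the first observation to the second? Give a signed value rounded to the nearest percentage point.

First observation: θ = 360°·5.9/29.531 = 71.9°, so f = 0.345.
Second observation: θ = 124.3°, f = 0.782.
Δf = 0.782 − 0.345 = +0.437, i.e. +44 pp.

+44 percentage points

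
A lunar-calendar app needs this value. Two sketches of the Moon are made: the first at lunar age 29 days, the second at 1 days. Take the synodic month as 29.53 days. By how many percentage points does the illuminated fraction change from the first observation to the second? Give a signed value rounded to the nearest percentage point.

θ₁ = 360° × 29/29.53 = 353.5°, f₁ = (1 − cos θ₁)/2 = 0.003.
θ₂ = 360° × 1/29.53 = 12.2°, f₂ = (1 − cos θ₂)/2 = 0.011.
Change = f₂ − f₁ = +0.008 → +1 percentage points.

+1 pp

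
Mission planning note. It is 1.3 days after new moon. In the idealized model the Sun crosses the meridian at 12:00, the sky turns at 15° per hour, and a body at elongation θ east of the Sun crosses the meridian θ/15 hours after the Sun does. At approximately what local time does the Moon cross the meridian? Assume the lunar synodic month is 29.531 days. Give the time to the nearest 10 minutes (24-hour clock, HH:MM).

Elongation θ = 360° × 1.3/29.531 ≈ 15.8°.
The Moon trails the Sun by θ/15 = 15.8/15 ≈ 1.06 hours.
12:00 + 1.057 h ≈ 13:03 → 13:00 to the nearest ten minutes.

13:00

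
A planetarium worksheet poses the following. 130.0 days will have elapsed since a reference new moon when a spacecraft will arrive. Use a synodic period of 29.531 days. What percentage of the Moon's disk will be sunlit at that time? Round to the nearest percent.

Reduce mod P: 130.0 − 4×29.531 = 11.88 d into the current lunation.
Elongation θ = 360° × 11.88/29.531 ≈ 144.8°.
Illuminated fraction = (1 − cos 144.8°)/2 = (1 − (-0.817))/2 ≈ 0.908, so 91%.

91%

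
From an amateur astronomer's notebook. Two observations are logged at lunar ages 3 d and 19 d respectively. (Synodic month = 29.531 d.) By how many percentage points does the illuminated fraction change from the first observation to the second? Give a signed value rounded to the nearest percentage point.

+71 percentage points

θ₁ = 360° × 3/29.531 = 36.6°, f₁ = (1 − cos θ₁)/2 = 0.098.
θ₂ = 360° × 19/29.531 = 231.6°, f₂ = (1 − cos θ₂)/2 = 0.810.
Change = f₂ − f₁ = +0.712 → +71 percentage points.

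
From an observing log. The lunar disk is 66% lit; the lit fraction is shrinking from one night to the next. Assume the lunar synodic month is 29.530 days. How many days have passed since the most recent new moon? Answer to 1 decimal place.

20.6 days

cos θ = 1 − 2f = -0.320, giving a principal value of 108.7°.
Since the Moon is past full (waning), take the reflex angle: θ = 360° − 108.7° = 251.3°.
Age = 29.530 × 251.3°/360° ≈ 20.62 days.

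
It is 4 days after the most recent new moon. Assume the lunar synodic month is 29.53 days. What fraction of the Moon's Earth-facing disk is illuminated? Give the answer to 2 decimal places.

0.17

Phase angle: θ = 360°·(4 d)/(29.53 d) = 48.8°.
Illuminated fraction = (1 − cos 48.8°)/2 = (1 − 0.659)/2 ≈ 0.170.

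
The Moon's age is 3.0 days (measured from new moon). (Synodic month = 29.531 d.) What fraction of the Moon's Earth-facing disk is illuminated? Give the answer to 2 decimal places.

0.10

Phase angle: θ = 360°·(3.0 d)/(29.531 d) = 36.6°.
cos 36.6° = 0.803, so f = (1 − 0.803)/2 = 0.098.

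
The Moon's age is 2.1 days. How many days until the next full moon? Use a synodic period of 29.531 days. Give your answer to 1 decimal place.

12.7 days

Full moon occurs at elongation 180°, i.e. at age 29.531 × 180/360 = 14.765 d.
That is 14.765 − 2.1 = 12.665 days ahead.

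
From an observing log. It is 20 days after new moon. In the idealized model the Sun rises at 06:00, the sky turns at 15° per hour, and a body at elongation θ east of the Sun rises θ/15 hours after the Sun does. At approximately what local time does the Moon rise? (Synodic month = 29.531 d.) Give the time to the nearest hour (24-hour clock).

22:00

The Moon has covered 20/29.531 of its cycle, so θ ≈ 360° × 20/29.531 = 243.8°.
Delay after the Sun = 243.8° / (15°/h) ≈ 16.25 h.
06:00 + 16.25 h ≈ 22:15 → 22:00 to the nearest hour.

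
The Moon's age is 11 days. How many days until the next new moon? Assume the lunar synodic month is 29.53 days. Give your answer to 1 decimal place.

18.5 days

The next new moon completes the synodic month: 29.53 − 11 = 18.530 days.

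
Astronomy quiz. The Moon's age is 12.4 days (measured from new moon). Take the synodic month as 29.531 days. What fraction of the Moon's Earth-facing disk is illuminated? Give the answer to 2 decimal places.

Elongation θ = 360° × 12.4/29.531 ≈ 151.2°.
cos 151.2° = (-0.876), so f = (1 − (-0.876))/2 = 0.938.

0.94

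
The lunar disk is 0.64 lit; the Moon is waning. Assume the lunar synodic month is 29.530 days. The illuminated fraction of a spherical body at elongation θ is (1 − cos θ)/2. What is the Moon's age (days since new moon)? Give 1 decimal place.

20.8 days

Invert f = (1 − cos θ)/2 to get cos θ = 1 − 2(0.64) = -0.280, hence θ₀ = arccos -0.280 = 106.3°.
Waning ⇒ past full, so θ = 360° − 106.3° = 253.7°.
At 360°/29.530 d per day, 253.7° corresponds to 20.81 days.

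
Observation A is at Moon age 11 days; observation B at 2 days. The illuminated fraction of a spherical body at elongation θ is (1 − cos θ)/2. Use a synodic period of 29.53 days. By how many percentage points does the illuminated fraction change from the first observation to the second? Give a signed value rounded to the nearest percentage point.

First observation: θ = 360°·11/29.53 = 134.1°, so f = 0.848.
Second observation: θ = 24.4°, f = 0.045.
Δf = 0.045 − 0.848 = -0.803, i.e. -80 pp.

-80 pp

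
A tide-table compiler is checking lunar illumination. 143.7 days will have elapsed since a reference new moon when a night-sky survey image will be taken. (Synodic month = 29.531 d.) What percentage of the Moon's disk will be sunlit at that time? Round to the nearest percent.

17%

143.7/29.531 = 4.866 lunations, so 4 complete cycles and 25.58 d into the next.
Phase angle: θ = 360°·(25.58 d)/(29.531 d) = 311.8°.
cos 311.8° = 0.666, so f = (1 − 0.666)/2 = 0.167, so 17%.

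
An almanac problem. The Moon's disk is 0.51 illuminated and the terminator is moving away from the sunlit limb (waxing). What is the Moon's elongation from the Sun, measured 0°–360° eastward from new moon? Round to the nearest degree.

Invert f = (1 − cos θ)/2 to get cos θ = 1 − 2(0.51) = -0.020, hence θ₀ = arccos -0.020 = 91.1°.
The Moon is waxing (0°–180°), so θ = 91.1° directly.

91°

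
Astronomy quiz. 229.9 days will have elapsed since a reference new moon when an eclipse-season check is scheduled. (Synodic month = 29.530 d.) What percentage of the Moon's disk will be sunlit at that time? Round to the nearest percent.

39%

Reduce mod P: 229.9 − 7×29.530 = 23.19 d into the current lunation.
Elongation θ = 360° × 23.19/29.530 ≈ 282.7°.
With cos θ = 0.220, the lit fraction is (1 − 0.220)/2 ≈ 0.390, so 39%.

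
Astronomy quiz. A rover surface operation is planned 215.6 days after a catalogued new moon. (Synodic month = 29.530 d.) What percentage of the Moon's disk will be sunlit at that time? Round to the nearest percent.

66%

Reduce mod P: 215.6 − 7×29.530 = 8.89 d into the current lunation.
Phase angle: θ = 360°·(8.89 d)/(29.530 d) = 108.4°.
cos 108.4° = (-0.315), so f = (1 − (-0.315))/2 = 0.658, so 66%.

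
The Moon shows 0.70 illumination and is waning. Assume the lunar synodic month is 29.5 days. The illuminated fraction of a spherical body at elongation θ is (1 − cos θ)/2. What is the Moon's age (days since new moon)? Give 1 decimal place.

Invert f = (1 − cos θ)/2 to get cos θ = 1 − 2(0.70) = -0.400, hence θ₀ = arccos -0.400 = 113.6°.
Waning ⇒ past full, so θ = 360° − 113.6° = 246.4°.
Age = 29.5 × 246.4°/360° ≈ 20.19 days.

20.2 days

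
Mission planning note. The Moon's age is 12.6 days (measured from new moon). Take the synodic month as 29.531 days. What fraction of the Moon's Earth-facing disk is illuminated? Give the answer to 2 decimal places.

Phase angle: θ = 360°·(12.6 d)/(29.531 d) = 153.6°.
cos 153.6° = (-0.896), so f = (1 − (-0.896))/2 = 0.948.

0.95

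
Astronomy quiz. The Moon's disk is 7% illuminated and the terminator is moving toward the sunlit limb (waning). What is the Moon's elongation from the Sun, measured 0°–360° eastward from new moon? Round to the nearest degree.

329°

cos θ = 1 − 2f = 0.860, giving a principal value of 30.7°.
Since the Moon is past full (waning), take the reflex angle: θ = 360° − 30.7° = 329.3°.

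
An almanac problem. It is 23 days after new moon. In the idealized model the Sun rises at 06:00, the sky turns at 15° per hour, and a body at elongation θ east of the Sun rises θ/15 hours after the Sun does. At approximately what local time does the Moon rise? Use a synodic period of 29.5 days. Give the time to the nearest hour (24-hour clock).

01:00

Phase angle: θ = 360°·(23 d)/(29.5 d) = 280.7°.
Delay after the Sun = 280.7° / (15°/h) ≈ 18.71 h.
06:00 + 18.71 h ≈ 00:43 → 01:00 to the nearest hour.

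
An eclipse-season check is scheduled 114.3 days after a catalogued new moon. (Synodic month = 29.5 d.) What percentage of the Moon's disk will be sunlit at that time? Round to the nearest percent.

114.3/29.5 = 3.875 lunations, so 3 complete cycles and 25.80 d into the next.
The Moon has covered 25.80/29.5 of its cycle, so θ ≈ 360° × 25.80/29.5 = 314.8°.
With cos θ = 0.705, the lit fraction is (1 − 0.705)/2 ≈ 0.147, so 15%.

15%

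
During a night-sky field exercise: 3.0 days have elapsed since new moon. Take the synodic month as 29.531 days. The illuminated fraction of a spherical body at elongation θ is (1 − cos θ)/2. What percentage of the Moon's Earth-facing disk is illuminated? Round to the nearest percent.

The Moon has covered 3.0/29.531 of its cycle, so θ ≈ 360° × 3.0/29.531 = 36.6°.
cos 36.6° = 0.803, so f = (1 − 0.803)/2 = 0.098, so 10%.

10%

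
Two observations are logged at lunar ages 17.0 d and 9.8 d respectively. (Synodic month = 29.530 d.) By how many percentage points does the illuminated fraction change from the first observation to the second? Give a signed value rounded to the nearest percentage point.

-20 percentage points

First observation: θ = 360°·17.0/29.530 = 207.2°, so f = 0.945.
Second observation: θ = 119.5°, f = 0.746.
Δf = 0.746 − 0.945 = -0.199, i.e. -20 pp.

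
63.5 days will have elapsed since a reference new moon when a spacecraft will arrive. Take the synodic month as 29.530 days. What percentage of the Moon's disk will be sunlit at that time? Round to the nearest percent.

21%

Reduce mod P: 63.5 − 2×29.530 = 4.44 d into the current lunation.
Phase angle: θ = 360°·(4.44 d)/(29.530 d) = 54.1°.
cos 54.1° = 0.586, so f = (1 − 0.586)/2 = 0.207, so 21%.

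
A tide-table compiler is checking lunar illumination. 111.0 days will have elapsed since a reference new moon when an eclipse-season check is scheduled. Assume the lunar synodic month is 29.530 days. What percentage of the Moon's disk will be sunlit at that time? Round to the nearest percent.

Reduce mod P: 111.0 − 3×29.530 = 22.41 d into the current lunation.
Elongation θ = 360° × 22.41/29.530 ≈ 273.2°.
Illuminated fraction = (1 − cos 273.2°)/2 = (1 − 0.056)/2 ≈ 0.472, so 47%.

47%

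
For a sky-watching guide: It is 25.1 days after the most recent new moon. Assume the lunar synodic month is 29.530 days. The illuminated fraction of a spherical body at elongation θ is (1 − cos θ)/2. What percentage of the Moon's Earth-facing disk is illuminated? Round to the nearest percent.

Elongation θ = 360° × 25.1/29.530 ≈ 306.0°.
cos 306.0° = 0.588, so f = (1 − 0.588)/2 = 0.206, so 21%.

21%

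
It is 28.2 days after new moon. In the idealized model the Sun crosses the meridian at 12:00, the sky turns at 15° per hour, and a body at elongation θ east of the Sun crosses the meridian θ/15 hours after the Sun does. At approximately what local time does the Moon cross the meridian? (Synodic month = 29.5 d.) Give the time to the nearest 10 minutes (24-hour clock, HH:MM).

11:00

Elongation θ = 360° × 28.2/29.5 ≈ 344.1°.
Delay after the Sun = 344.1° / (15°/h) ≈ 22.94 h.
12:00 + 22.942 h ≈ 10:57 → 11:00 to the nearest ten minutes.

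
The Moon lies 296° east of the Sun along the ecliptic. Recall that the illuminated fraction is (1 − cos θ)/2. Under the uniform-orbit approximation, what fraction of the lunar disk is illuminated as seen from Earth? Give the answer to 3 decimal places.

f = (1 − cos 296°)/2 = (1 − 0.438)/2 ≈ 0.281.

0.281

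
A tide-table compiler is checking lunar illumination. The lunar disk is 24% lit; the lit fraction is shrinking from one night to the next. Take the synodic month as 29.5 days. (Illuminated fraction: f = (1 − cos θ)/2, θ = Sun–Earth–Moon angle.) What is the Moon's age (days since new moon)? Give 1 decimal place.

Invert f = (1 − cos θ)/2 to get cos θ = 1 − 2(0.24) = 0.520, hence θ₀ = arccos 0.520 = 58.7°.
Since the Moon is past full (waning), take the reflex angle: θ = 360° − 58.7° = 301.3°.
At 360°/29.5 d per day, 301.3° corresponds to 24.69 days.

24.7 days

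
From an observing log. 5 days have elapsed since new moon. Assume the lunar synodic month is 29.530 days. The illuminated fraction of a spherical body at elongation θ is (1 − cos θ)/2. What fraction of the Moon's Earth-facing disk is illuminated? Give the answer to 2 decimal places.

0.26

Elongation θ = 360° × 5/29.530 ≈ 61.0°.
Illuminated fraction = (1 − cos 61.0°)/2 = (1 − 0.485)/2 ≈ 0.257.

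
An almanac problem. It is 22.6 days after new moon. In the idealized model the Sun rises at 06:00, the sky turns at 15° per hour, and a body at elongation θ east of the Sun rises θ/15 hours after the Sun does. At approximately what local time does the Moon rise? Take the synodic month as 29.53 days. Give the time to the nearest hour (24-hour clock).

00:00

The Moon has covered 22.6/29.53 of its cycle, so θ ≈ 360° × 22.6/29.53 = 275.5°.
At 15° of sky rotation per hour, 275.5° corresponds to a 18.37 h lag.
06:00 + 18.37 h ≈ 00:22 → 00:00 to the nearest hour.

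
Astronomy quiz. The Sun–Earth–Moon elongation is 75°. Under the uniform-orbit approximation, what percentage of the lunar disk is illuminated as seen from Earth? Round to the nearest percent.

37%

Half-versine of 75°: (1 − 0.259)/2 = 0.371, i.e. 37%.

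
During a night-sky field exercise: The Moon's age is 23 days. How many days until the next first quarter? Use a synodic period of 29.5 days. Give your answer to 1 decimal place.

First quarter occurs at elongation 90°, i.e. at age 29.5 × 90/360 = 7.375 d.
This lunation's first quarter (7.375 d) has passed, so add one period: 36.875 − 23 = 13.875 days.

13.9 days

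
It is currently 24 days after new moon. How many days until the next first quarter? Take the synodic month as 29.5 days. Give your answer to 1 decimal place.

12.9 days

First quarter occurs at elongation 90°, i.e. at age 29.5 × 90/360 = 7.375 d.
Already past this cycle's first quarter; the next is at 7.375 + 29.5 = 36.875 d, so 36.875 − 24 = 12.875 days.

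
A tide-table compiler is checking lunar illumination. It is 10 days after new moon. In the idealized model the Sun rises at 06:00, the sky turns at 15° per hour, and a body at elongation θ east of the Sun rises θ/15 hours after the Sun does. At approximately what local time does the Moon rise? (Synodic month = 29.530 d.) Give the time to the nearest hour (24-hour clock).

Phase angle: θ = 360°·(10 d)/(29.530 d) = 121.9°.
At 15° of sky rotation per hour, 121.9° corresponds to a 8.13 h lag.
06:00 + 8.13 h ≈ 14:08 → 14:00 to the nearest hour.

14:00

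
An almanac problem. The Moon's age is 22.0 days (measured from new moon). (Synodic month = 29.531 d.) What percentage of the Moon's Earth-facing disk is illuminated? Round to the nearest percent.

The Moon has covered 22.0/29.531 of its cycle, so θ ≈ 360° × 22.0/29.531 = 268.2°.
cos 268.2° = (-0.032), so f = (1 − (-0.032))/2 = 0.516, so 52%.

52%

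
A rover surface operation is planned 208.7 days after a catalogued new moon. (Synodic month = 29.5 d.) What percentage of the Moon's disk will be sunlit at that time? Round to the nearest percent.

208.7 d spans 7 complete synodic months (7 × 29.5 = 206.50 d) plus 2.20 d.
The Moon has covered 2.20/29.5 of its cycle, so θ ≈ 360° × 2.20/29.5 = 26.8°.
With cos θ = 0.892, the lit fraction is (1 − 0.892)/2 ≈ 0.054, so 5%.

5%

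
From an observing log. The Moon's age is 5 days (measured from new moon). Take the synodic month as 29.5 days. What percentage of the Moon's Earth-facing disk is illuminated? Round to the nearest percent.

26%

Elongation θ = 360° × 5/29.5 ≈ 61.0°.
With cos θ = 0.485, the lit fraction is (1 − 0.485)/2 ≈ 0.258, so 26%.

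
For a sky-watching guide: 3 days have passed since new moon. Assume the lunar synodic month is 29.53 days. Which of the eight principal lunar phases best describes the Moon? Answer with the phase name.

waxing crescent

At 3/29.53 of the cycle, θ ≈ 37° — the waxing crescent range.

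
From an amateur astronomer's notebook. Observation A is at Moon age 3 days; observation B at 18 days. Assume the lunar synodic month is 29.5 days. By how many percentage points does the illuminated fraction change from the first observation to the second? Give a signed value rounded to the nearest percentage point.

+79 percentage points

θ₁ = 360° × 3/29.5 = 36.6°, f₁ = (1 − cos θ₁)/2 = 0.099.
θ₂ = 360° × 18/29.5 = 219.7°, f₂ = (1 − cos θ₂)/2 = 0.885.
Change = f₂ − f₁ = +0.786 → +79 percentage points.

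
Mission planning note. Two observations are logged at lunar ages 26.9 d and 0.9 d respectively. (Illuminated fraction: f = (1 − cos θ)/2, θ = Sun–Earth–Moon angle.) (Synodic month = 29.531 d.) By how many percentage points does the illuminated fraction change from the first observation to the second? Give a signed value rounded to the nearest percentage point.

-7 pp

First observation: θ = 360°·26.9/29.531 = 327.9°, so f = 0.076.
Second observation: θ = 11.0°, f = 0.009.
Δf = 0.009 − 0.076 = -0.067, i.e. -7 pp.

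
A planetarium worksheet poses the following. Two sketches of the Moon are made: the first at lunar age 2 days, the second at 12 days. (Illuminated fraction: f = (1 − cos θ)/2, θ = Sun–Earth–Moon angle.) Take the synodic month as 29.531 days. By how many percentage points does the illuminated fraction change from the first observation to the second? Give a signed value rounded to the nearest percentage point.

θ₁ = 360° × 2/29.531 = 24.4°, f₁ = (1 − cos θ₁)/2 = 0.045.
θ₂ = 360° × 12/29.531 = 146.3°, f₂ = (1 − cos θ₂)/2 = 0.916.
Change = f₂ − f₁ = +0.871 → +87 percentage points.

+87 percentage points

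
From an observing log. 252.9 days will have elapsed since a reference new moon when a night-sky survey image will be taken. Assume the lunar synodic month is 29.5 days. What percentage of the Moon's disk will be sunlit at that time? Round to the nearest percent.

Reduce mod P: 252.9 − 8×29.5 = 16.90 d into the current lunation.
Phase angle: θ = 360°·(16.90 d)/(29.5 d) = 206.2°.
With cos θ = (-0.897), the lit fraction is (1 − (-0.897))/2 ≈ 0.948, so 95%.

95%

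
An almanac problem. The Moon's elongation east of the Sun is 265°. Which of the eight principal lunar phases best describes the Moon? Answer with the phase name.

last quarter

The last quarter sector spans roughly 248°–292°; 265° falls inside it.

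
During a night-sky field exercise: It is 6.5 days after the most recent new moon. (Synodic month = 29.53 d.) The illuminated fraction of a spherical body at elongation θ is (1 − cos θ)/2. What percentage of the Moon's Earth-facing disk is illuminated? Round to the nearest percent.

41%

Elongation θ = 360° × 6.5/29.53 ≈ 79.2°.
With cos θ = 0.187, the lit fraction is (1 − 0.187)/2 ≈ 0.407, so 41%.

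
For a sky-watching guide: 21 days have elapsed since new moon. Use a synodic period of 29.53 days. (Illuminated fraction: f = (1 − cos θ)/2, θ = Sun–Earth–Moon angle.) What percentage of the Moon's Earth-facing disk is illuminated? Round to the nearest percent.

62%

Phase angle: θ = 360°·(21 d)/(29.53 d) = 256.0°.
Illuminated fraction = (1 − cos 256.0°)/2 = (1 − (-0.242))/2 ≈ 0.621, so 62%.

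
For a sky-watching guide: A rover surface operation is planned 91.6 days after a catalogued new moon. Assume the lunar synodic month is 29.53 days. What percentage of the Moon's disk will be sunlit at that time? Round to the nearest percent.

10%

Reduce mod P: 91.6 − 3×29.53 = 3.01 d into the current lunation.
The Moon has covered 3.01/29.53 of its cycle, so θ ≈ 360° × 3.01/29.53 = 36.7°.
With cos θ = 0.802, the lit fraction is (1 − 0.802)/2 ≈ 0.099, so 10%.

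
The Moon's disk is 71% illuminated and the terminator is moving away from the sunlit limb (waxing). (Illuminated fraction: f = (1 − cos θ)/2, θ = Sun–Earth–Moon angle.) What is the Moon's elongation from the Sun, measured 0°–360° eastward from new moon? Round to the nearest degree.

From f = (1 − cos θ)/2: cos θ = 1 − 2×0.71 = -0.420; arccos → 114.8°.
Waxing ⇒ before full, so θ = 114.8°.

115°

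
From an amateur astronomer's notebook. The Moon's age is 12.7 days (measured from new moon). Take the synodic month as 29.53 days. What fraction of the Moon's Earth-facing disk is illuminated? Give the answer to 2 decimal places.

0.95

The Moon has covered 12.7/29.53 of its cycle, so θ ≈ 360° × 12.7/29.53 = 154.8°.
With cos θ = (-0.905), the lit fraction is (1 − (-0.905))/2 ≈ 0.953.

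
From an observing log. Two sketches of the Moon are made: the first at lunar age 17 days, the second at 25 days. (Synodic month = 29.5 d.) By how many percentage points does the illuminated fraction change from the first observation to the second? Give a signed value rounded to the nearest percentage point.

-73 percentage points

θ₁ = 360° × 17/29.5 = 207.5°, f₁ = (1 − cos θ₁)/2 = 0.944.
θ₂ = 360° × 25/29.5 = 305.1°, f₂ = (1 − cos θ₂)/2 = 0.213.
Change = f₂ − f₁ = -0.731 → -73 percentage points.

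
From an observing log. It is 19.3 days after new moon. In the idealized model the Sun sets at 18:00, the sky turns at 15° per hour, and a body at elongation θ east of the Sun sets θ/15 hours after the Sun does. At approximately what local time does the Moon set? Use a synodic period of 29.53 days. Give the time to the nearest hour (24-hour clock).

10:00

The Moon has covered 19.3/29.53 of its cycle, so θ ≈ 360° × 19.3/29.53 = 235.3°.
At 15° of sky rotation per hour, 235.3° corresponds to a 15.69 h lag.
18:00 + 15.69 h ≈ 09:41 → 10:00 to the nearest hour.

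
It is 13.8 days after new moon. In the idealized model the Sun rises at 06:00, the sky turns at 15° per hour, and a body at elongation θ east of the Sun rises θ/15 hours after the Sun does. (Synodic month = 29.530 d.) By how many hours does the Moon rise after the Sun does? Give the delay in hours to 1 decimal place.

11.2 h

Elongation θ = 360° × 13.8/29.530 ≈ 168.2°.
At 15° of sky rotation per hour, 168.2° corresponds to a 11.22 h lag.
So the Moon rises 11.22 h after the Sun.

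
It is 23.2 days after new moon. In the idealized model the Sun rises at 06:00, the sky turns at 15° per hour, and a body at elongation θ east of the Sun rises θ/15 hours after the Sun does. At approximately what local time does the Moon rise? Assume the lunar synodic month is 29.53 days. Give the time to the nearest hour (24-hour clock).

01:00

Elongation θ = 360° × 23.2/29.53 ≈ 282.8°.
Delay after the Sun = 282.8° / (15°/h) ≈ 18.86 h.
06:00 + 18.86 h ≈ 00:51 → 01:00 to the nearest hour.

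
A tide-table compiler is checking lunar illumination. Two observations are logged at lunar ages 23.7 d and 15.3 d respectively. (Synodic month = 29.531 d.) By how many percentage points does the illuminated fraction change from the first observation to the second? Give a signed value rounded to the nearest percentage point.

+66 percentage points

First observation: θ = 360°·23.7/29.531 = 288.9°, so f = 0.338.
Second observation: θ = 186.5°, f = 0.997.
Δf = 0.997 − 0.338 = +0.659, i.e. +66 pp.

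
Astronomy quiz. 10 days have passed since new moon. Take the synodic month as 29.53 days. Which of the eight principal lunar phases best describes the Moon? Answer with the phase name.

θ ≈ 360° × 10/29.53 = 122°, which falls in the waxing gibbous sector.

waxing gibbous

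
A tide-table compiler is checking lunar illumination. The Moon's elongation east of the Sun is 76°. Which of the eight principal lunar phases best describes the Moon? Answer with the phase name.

76° lies in the first quarter sector of the 8-phase cycle.

first quarter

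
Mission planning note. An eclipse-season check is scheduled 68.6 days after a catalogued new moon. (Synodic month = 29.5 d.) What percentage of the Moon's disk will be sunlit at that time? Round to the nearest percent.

68.6/29.5 = 2.325 lunations, so 2 complete cycles and 9.60 d into the next.
Elongation θ = 360° × 9.60/29.5 ≈ 117.2°.
With cos θ = (-0.456), the lit fraction is (1 − (-0.456))/2 ≈ 0.728, so 73%.

73%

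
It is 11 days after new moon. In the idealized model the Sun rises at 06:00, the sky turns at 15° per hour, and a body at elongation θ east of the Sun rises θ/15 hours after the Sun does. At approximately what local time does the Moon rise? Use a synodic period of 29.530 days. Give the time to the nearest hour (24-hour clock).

Elongation θ = 360° × 11/29.530 ≈ 134.1°.
Delay after the Sun = 134.1° / (15°/h) ≈ 8.94 h.
06:00 + 8.94 h ≈ 14:56 → 15:00 to the nearest hour.

15:00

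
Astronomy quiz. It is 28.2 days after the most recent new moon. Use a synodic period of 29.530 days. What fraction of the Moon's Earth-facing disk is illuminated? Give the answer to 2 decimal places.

0.02

Elongation θ = 360° × 28.2/29.530 ≈ 343.8°.
With cos θ = 0.960, the lit fraction is (1 − 0.960)/2 ≈ 0.020.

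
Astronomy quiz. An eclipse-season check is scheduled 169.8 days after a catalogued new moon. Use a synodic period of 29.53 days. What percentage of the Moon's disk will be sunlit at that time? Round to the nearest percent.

Reduce mod P: 169.8 − 5×29.53 = 22.15 d into the current lunation.
Elongation θ = 360° × 22.15/29.53 ≈ 270.0°.
Illuminated fraction = (1 − cos 270.0°)/2 = (1 − 0.001)/2 ≈ 0.500, so 50%.

50%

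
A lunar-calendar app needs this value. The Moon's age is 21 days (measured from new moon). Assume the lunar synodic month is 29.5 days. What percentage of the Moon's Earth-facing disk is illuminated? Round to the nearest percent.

Phase angle: θ = 360°·(21 d)/(29.5 d) = 256.3°.
Illuminated fraction = (1 − cos 256.3°)/2 = (1 − (-0.237))/2 ≈ 0.619, so 62%.

62%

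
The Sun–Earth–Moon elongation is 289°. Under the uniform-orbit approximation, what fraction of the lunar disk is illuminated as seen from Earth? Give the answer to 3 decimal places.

0.337

f = (1 − cos 289°)/2 = (1 − 0.326)/2 ≈ 0.337.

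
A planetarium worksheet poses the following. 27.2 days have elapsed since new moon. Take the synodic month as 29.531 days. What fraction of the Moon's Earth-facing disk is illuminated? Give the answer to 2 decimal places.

0.06

The Moon has covered 27.2/29.531 of its cycle, so θ ≈ 360° × 27.2/29.531 = 331.6°.
With cos θ = 0.880, the lit fraction is (1 − 0.880)/2 ≈ 0.060.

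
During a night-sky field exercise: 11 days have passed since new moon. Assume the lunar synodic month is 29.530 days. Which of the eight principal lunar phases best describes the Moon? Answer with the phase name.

waxing gibbous

θ ≈ 360° × 11/29.530 = 134°, which falls in the waxing gibbous sector.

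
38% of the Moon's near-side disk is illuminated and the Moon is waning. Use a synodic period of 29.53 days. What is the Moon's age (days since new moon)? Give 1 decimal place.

23.3 days

Invert f = (1 − cos θ)/2 to get cos θ = 1 − 2(0.38) = 0.240, hence θ₀ = arccos 0.240 = 76.1°.
A waning Moon lies in 180°–360°, so θ = 360° − 76.1° = 283.9°.
At 360°/29.53 d per day, 283.9° corresponds to 23.29 days.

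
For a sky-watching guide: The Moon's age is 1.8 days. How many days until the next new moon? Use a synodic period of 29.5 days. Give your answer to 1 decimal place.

27.7 days

The next new moon completes the synodic month: 29.5 − 1.8 = 27.700 days.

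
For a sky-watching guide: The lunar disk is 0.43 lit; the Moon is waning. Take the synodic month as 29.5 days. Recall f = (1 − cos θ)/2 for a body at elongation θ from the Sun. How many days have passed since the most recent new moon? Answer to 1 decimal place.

cos θ = 1 − 2f = 0.140, giving a principal value of 82.0°.
Since the Moon is past full (waning), take the reflex angle: θ = 360° − 82.0° = 278.0°.
That fraction of the synodic month is 278.0/360 × 29.5 d ≈ 22.78 d.

22.8 days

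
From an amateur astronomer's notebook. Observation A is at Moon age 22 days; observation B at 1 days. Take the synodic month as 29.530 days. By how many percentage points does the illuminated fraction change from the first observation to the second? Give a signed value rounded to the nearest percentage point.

First observation: θ = 360°·22/29.530 = 268.2°, so f = 0.516.
Second observation: θ = 12.2°, f = 0.011.
Δf = 0.011 − 0.516 = -0.504, i.e. -50 pp.

-50 percentage points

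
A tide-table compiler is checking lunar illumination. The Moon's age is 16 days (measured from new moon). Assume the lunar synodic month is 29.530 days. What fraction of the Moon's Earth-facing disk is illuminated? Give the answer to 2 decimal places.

0.98

Phase angle: θ = 360°·(16 d)/(29.530 d) = 195.1°.
With cos θ = (-0.966), the lit fraction is (1 − (-0.966))/2 ≈ 0.983.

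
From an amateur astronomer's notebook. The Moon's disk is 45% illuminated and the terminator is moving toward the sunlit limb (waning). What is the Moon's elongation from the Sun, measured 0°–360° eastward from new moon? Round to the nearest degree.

276°

cos θ = 1 − 2f = 0.100, giving a principal value of 84.3°.
Since the Moon is past full (waning), take the reflex angle: θ = 360° − 84.3° = 275.7°.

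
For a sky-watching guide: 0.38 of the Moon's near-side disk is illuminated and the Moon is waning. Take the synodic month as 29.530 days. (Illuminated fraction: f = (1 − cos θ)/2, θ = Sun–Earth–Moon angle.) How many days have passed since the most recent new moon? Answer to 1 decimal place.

cos θ = 1 − 2f = 0.240, giving a principal value of 76.1°.
A waning Moon lies in 180°–360°, so θ = 360° − 76.1° = 283.9°.
That fraction of the synodic month is 283.9/360 × 29.530 d ≈ 23.29 d.

23.3 days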